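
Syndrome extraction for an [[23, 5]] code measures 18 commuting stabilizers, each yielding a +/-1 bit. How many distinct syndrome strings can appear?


Each stabilizer generator gives a binary (+1 or -1) measurement outcome.
With 18 independent generators:
Total syndromes = 2^18
= 262144

262144


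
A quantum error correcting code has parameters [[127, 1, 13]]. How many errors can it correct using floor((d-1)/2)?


Code parameters: [[127, 1, 13]], distance d = 13.
Number of correctable errors = floor((d-1)/2)
= floor((13 - 1)/2)
= floor(12/2)
= 6

6


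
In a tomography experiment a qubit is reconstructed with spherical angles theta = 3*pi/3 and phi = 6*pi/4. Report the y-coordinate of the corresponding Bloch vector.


theta = 3.1416, phi = 4.7124
r_y = sin(theta)*sin(phi) = 0.0000 * -1.0000
r_y = 0.0000

0.0000


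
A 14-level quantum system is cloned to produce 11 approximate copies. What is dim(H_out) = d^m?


Output space = H^(tensor 11) where dim(H) = 14
dim = 14^11
= 196 (after 2 factors)
= 2744 (after 3 factors)
= 38416 (after 4 factors)
= 537824 (after 5 factors)
= 7529536 (after 6 factors)
= 105413504 (after 7 factors)
= 1475789056 (after 8 factors)
= 20661046784 (after 9 factors)
= 289254654976 (after 10 factors)
= 4049565169664 (after 11 factors)
= 4049565169664

4049565169664


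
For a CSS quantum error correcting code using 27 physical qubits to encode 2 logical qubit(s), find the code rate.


Code rate R = k/n
= 2/27
= 0.0741

0.0741


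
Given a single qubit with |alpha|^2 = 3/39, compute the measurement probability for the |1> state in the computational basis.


|alpha|^2 = 3/39 = 0.0769
|beta|^2 = 1 - 3/39 = 36/39 = 0.9231
P(|1>) = |beta|^2 = 0.9231

0.9231


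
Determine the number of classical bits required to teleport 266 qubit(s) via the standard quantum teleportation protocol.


Quantum teleportation requires 2 classical bits per qubit teleported.
266 qubit(s) -> 2 * 266 = 532 classical bits

532


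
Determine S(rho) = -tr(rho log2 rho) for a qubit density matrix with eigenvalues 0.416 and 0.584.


S = -p*log2(p) - (1-p)*log2(1-p)
p = 0.4160, 1-p = 0.5840
= -0.4160 * log2(0.4160) - 0.5840 * log2(0.5840)
= -(-0.5264) - (-0.4532)
= 0.9795

0.9795


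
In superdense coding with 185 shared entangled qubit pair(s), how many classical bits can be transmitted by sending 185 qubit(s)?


Superdense coding allows 2 classical bits per shared entangled pair.
185 pair(s) -> 2 * 185 = 370 classical bits

370


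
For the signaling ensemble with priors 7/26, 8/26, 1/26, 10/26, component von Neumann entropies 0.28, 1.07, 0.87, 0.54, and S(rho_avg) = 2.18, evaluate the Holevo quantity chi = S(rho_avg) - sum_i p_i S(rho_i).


chi = S(rho) - sum_i p_i * S(rho_i)
Weighted entropy = 7/26 * 0.28 + 8/26 * 1.07 + 1/26 * 0.87 + 10/26 * 0.54
= 0.6458
chi = 2.18 - 0.6458
= 1.5342

1.5342


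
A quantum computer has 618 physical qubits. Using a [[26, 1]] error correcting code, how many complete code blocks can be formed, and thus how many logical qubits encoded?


Each code block uses 26 physical qubits for 1 logical qubit(s).
Number of complete blocks = floor(618 / 26) = 23
Logical qubits = 23 * 1
= 23

23


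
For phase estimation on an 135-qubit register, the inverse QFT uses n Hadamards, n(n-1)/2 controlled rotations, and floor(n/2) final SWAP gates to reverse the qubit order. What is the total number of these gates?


Hadamard gates: 135
Controlled rotations: n*(n-1)/2 = 135*134/2 = 9045
SWAP gates: floor(n/2) = floor(135/2) = 67
Total = 135 + 9045 + 67
= 9247

9247


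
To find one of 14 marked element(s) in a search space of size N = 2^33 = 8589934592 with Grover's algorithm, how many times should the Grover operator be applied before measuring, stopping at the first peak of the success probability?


After j Grover iterations the success probability is P(j) = sin^2((2j+1)*theta), where sin(theta) = sqrt(k/N).
N = 2^33 = 8589934592, k = 14
sin(theta) = sqrt(k/N) = 4.037096117e-05
theta = arcsin(sqrt(k/N)) = 4.037096118e-05 rad
P(j) reaches its first maximum when (2j+1)*theta is as close as possible to pi/2, i.e. j = round(pi/(4*theta) - 1/2).
pi/(4*theta) - 1/2 = 19454.0322
(For comparison, the common estimate pi/4 * sqrt(N/k) = 19454.5322; the exact maximiser is used here.)
Optimal iterations = 19454

19454


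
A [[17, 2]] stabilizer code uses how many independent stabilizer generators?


For an [[n,k]] stabilizer code:
Number of stabilizer generators = n - k
= 17 - 2
= 15

15


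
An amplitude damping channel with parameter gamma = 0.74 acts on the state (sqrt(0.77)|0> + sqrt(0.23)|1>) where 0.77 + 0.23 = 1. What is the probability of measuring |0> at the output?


For amplitude damping with parameter gamma on state sqrt(a)|0> + sqrt(b)|1>:
alpha^2 = 0.77, beta^2 = 0.23
P(|0>) = alpha^2 + gamma * beta^2
= 0.77 + 0.74 * 0.23
= 0.77 + 0.1702
= 0.9402

0.9402


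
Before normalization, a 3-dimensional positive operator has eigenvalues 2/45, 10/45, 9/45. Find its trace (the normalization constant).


tr(M) = sum of eigenvalues
= 2/45 + 10/45 + 9/45
= 21/45
= 0.4667

0.4667


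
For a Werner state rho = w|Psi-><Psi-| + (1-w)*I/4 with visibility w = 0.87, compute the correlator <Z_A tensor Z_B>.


|Psi-> = (|01> - |10>)/sqrt(2)
For the pure Bell state, <Z_A Z_B> = -1 (Bell-state Pauli correlator).
The maximally-mixed part I/4 has tr(I/4 * P tensor P) = 0 for any traceless Pauli P.
So <Z_A Z_B>_rho = w * (-1) + (1 - w) * 0
= 0.87 * (-1)
= -0.8700

-0.8700


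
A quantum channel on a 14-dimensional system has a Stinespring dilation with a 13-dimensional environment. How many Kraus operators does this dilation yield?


Tracing out the environment in an orthonormal basis {|i>_E} gives Kraus operators K_i = <i|_E U |0>_E.
Number of Kraus operators = dim(H_env) = d_env
= 13

13


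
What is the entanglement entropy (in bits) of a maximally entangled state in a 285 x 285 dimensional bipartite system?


For a maximally entangled state in d x d:
S = log2(d) = log2(285)
= 8.1548

8.1548


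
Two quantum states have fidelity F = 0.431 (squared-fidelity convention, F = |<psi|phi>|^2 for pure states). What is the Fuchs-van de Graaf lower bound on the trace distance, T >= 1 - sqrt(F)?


Fuchs-van de Graaf (squared-fidelity convention): 1 - sqrt(F) <= T <= sqrt(1 - F).
Lower bound: T >= 1 - sqrt(F)
sqrt(F) = sqrt(0.431) = 0.6565
T >= 1 - 0.6565
T >= 0.3435

0.3435


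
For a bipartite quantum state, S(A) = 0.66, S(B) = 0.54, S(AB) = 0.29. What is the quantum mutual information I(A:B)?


I(A:B) = S(A) + S(B) - S(AB)
= 0.66 + 0.54 - 0.29
= 0.9100

0.9100


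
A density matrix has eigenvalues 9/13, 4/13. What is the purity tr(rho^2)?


tr(rho^2) = sum of eigenvalues squared
= (9/13)^2 + (4/13)^2
= (81 + 16) / 169
= 97/169
= 0.5740

0.5740


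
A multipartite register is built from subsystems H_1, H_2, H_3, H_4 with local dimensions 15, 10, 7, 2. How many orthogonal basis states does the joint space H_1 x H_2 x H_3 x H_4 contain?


dim(H_1 x H_2 x H_3 x H_4) = 15 * 10 * 7 * 2
= 150 * 7 * 2
= 1050 * 2
= 2100

2100


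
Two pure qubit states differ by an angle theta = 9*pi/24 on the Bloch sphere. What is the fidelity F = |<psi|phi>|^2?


For states separated by angle theta on Bloch sphere:
F = cos^2(theta/2)
theta = 9*pi/24 = 1.1781
theta/2 = 0.5890
cos(theta/2) = 0.8315
F = 0.6913

0.6913


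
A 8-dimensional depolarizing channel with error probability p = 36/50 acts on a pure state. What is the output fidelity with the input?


F = (1-p) + p/d
= (1 - 0.7200) + 0.7200/8
= 0.2800 + 0.0900
= 0.3700

0.3700


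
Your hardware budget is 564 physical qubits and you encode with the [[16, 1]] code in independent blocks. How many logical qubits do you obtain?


Each code block uses 16 physical qubits for 1 logical qubit(s).
Number of complete blocks = floor(564 / 16) = 35
Logical qubits = 35 * 1
= 35

35


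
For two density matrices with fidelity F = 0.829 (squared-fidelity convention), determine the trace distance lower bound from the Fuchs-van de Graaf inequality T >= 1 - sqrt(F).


Fuchs-van de Graaf (squared-fidelity convention): 1 - sqrt(F) <= T <= sqrt(1 - F).
Lower bound: T >= 1 - sqrt(F)
sqrt(F) = sqrt(0.829) = 0.9105
T >= 1 - 0.9105
T >= 0.0895

0.0895


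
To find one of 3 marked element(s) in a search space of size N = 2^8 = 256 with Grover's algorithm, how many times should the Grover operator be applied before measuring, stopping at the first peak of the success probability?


After j Grover iterations the success probability is P(j) = sin^2((2j+1)*theta), where sin(theta) = sqrt(k/N).
N = 2^8 = 256, k = 3
sin(theta) = sqrt(k/N) = 0.1082531755
theta = arcsin(sqrt(k/N)) = 0.1084657303 rad
P(j) reaches its first maximum when (2j+1)*theta is as close as possible to pi/2, i.e. j = round(pi/(4*theta) - 1/2).
pi/(4*theta) - 1/2 = 6.7410
(For comparison, the common estimate pi/4 * sqrt(N/k) = 7.2552; the exact maximiser is used here.)
Optimal iterations = 7

7


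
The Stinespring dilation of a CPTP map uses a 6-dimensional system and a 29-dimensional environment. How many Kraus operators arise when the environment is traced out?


Tracing out the environment in an orthonormal basis {|i>_E} gives Kraus operators K_i = <i|_E U |0>_E.
Number of Kraus operators = dim(H_env) = d_env
= 29

29


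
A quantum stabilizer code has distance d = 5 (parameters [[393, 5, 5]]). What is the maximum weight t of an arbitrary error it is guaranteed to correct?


Code parameters: [[393, 5, 5]], distance d = 5.
Number of correctable errors = floor((d-1)/2)
= floor((5 - 1)/2)
= floor(4/2)
= 2

2


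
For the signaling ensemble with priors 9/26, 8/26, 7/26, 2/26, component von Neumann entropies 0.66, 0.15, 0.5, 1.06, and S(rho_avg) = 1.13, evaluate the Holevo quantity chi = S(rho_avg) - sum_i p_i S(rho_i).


chi = S(rho) - sum_i p_i * S(rho_i)
Weighted entropy = 9/26 * 0.66 + 8/26 * 0.15 + 7/26 * 0.5 + 2/26 * 1.06
= 0.4908
chi = 1.13 - 0.4908
= 0.6392

0.6392


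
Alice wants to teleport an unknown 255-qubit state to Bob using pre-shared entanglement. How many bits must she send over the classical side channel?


Quantum teleportation requires 2 classical bits per qubit teleported.
255 qubit(s) -> 2 * 255 = 510 classical bits

510


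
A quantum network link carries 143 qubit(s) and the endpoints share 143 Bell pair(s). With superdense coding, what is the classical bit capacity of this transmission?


Superdense coding allows 2 classical bits per shared entangled pair.
143 pair(s) -> 2 * 143 = 286 classical bits

286


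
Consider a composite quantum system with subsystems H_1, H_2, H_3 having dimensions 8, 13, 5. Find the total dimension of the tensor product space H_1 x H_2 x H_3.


dim(H_1 x H_2 x H_3) = 8 * 13 * 5
= 104 * 5
= 520

520


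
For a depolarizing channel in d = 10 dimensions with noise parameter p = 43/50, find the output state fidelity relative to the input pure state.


F = (1-p) + p/d
= (1 - 0.8600) + 0.8600/10
= 0.1400 + 0.0860
= 0.2260

0.2260


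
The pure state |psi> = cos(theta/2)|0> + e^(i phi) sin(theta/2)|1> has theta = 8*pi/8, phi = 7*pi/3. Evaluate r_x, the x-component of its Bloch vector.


theta = 3.1416, phi = 7.3304
r_x = sin(theta)*cos(phi) = 0.0000 * 0.5000
r_x = 0.0000

0.0000


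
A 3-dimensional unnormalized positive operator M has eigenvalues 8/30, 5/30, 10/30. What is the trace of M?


tr(M) = sum of eigenvalues
= 8/30 + 5/30 + 10/30
= 23/30
= 0.7667

0.7667


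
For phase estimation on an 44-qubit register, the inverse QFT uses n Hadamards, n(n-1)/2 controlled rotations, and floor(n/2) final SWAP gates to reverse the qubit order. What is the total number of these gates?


Hadamard gates: 44
Controlled rotations: n*(n-1)/2 = 44*43/2 = 946
SWAP gates: floor(n/2) = floor(44/2) = 22
Total = 44 + 946 + 22
= 1012

1012


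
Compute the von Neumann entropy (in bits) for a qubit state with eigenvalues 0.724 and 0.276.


S = -p*log2(p) - (1-p)*log2(1-p)
p = 0.7240, 1-p = 0.2760
= -0.7240 * log2(0.7240) - 0.2760 * log2(0.2760)
= -(-0.3373) - (-0.5126)
= 0.8499

0.8499


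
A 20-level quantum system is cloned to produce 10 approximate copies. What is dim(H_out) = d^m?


Output space = H^(tensor 10) where dim(H) = 20
dim = 20^10
= 400 (after 2 factors)
= 8000 (after 3 factors)
= 160000 (after 4 factors)
= 3200000 (after 5 factors)
= 64000000 (after 6 factors)
= 1280000000 (after 7 factors)
= 25600000000 (after 8 factors)
= 512000000000 (after 9 factors)
= 10240000000000 (after 10 factors)
= 10240000000000

10240000000000


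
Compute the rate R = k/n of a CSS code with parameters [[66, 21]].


Code rate R = k/n
= 21/66
= 0.3182

0.3182


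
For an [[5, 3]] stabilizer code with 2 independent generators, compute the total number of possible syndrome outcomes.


Each stabilizer generator gives a binary (+1 or -1) measurement outcome.
With 2 independent generators:
Total syndromes = 2^2
= 4

4


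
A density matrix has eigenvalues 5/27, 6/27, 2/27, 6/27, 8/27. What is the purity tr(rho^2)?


tr(rho^2) = sum of eigenvalues squared
= (5/27)^2 + (6/27)^2 + (2/27)^2 + (6/27)^2 + (8/27)^2
= (25 + 36 + 4 + 36 + 64) / 729
= 165/729
= 0.2263

0.2263


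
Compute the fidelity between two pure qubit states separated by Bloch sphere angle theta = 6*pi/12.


For states separated by angle theta on Bloch sphere:
F = cos^2(theta/2)
theta = 6*pi/12 = 1.5708
theta/2 = 0.7854
cos(theta/2) = 0.7071
F = 0.5000

0.5000


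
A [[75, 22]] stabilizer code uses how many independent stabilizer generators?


For an [[n,k]] stabilizer code:
Number of stabilizer generators = n - k
= 75 - 22
= 53

53


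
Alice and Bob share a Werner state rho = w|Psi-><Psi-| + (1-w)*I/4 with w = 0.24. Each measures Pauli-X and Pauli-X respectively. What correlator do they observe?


|Psi-> = (|01> - |10>)/sqrt(2)
For the pure Bell state, <X_A X_B> = -1 (Bell-state Pauli correlator).
The maximally-mixed part I/4 has tr(I/4 * P tensor P) = 0 for any traceless Pauli P.
So <X_A X_B>_rho = w * (-1) + (1 - w) * 0
= 0.24 * (-1)
= -0.2400

-0.2400


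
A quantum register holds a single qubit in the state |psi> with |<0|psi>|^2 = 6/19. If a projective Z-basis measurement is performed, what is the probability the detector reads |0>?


|alpha|^2 = 6/19 = 0.3158
|beta|^2 = 1 - 6/19 = 13/19 = 0.6842
P(|0>) = |alpha|^2 = 0.3158

0.3158


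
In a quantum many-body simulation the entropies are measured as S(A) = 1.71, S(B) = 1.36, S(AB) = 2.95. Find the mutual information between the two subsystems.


I(A:B) = S(A) + S(B) - S(AB)
= 1.71 + 1.36 - 2.95
= 0.1200

0.1200


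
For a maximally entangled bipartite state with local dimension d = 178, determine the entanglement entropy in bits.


For a maximally entangled state in d x d:
S = log2(d) = log2(178)
= 7.4757

7.4757


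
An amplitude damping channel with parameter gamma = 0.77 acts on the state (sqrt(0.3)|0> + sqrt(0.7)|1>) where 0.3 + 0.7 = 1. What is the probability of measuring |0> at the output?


For amplitude damping with parameter gamma on state sqrt(a)|0> + sqrt(b)|1>:
alpha^2 = 0.3, beta^2 = 0.7
P(|0>) = alpha^2 + gamma * beta^2
= 0.3 + 0.77 * 0.7
= 0.3 + 0.5390
= 0.8390

0.8390


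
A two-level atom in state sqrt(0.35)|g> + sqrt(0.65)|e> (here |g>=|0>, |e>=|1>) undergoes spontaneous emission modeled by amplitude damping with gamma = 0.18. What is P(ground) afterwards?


For amplitude damping with parameter gamma on state sqrt(a)|0> + sqrt(b)|1>:
alpha^2 = 0.35, beta^2 = 0.65
P(|0>) = alpha^2 + gamma * beta^2
= 0.35 + 0.18 * 0.65
= 0.35 + 0.1170
= 0.4670

0.4670


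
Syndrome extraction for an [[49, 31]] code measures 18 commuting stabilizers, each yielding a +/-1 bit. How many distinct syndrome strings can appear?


Each stabilizer generator gives a binary (+1 or -1) measurement outcome.
With 18 independent generators:
Total syndromes = 2^18
= 262144

262144


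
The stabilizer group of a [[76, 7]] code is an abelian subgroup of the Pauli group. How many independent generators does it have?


For an [[n,k]] stabilizer code:
Number of stabilizer generators = n - k
= 76 - 7
= 69

69


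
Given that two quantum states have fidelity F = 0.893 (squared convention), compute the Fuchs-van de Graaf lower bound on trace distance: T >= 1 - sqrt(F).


Fuchs-van de Graaf (squared-fidelity convention): 1 - sqrt(F) <= T <= sqrt(1 - F).
Lower bound: T >= 1 - sqrt(F)
sqrt(F) = sqrt(0.893) = 0.9450
T >= 1 - 0.9450
T >= 0.0550

0.0550


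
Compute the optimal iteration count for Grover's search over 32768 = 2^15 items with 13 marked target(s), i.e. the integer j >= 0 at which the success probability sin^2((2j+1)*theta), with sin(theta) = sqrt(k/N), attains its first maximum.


After j Grover iterations the success probability is P(j) = sin^2((2j+1)*theta), where sin(theta) = sqrt(k/N).
N = 2^15 = 32768, k = 13
sin(theta) = sqrt(k/N) = 0.01991804497
theta = arcsin(sqrt(k/N)) = 0.01991936222 rad
P(j) reaches its first maximum when (2j+1)*theta is as close as possible to pi/2, i.e. j = round(pi/(4*theta) - 1/2).
pi/(4*theta) - 1/2 = 38.9289
(For comparison, the common estimate pi/4 * sqrt(N/k) = 39.4315; the exact maximiser is used here.)
Optimal iterations = 39

39


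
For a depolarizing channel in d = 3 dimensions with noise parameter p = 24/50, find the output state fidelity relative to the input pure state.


F = (1-p) + p/d
= (1 - 0.4800) + 0.4800/3
= 0.5200 + 0.1600
= 0.6800

0.6800


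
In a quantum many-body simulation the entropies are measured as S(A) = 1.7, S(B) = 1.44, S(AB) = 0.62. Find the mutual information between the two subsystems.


I(A:B) = S(A) + S(B) - S(AB)
= 1.7 + 1.44 - 0.62
= 2.5200

2.5200


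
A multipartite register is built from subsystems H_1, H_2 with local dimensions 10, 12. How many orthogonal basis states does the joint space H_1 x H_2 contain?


dim(H_1 x H_2) = 10 * 12
= 120

120


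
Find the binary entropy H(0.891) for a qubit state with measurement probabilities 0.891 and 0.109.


S = -p*log2(p) - (1-p)*log2(1-p)
p = 0.8910, 1-p = 0.1090
= -0.8910 * log2(0.8910) - 0.1090 * log2(0.1090)
= -(-0.1484) - (-0.3485)
= 0.4969

0.4969


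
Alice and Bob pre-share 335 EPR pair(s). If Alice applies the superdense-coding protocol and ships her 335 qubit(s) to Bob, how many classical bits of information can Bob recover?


Superdense coding allows 2 classical bits per shared entangled pair.
335 pair(s) -> 2 * 335 = 670 classical bits

670


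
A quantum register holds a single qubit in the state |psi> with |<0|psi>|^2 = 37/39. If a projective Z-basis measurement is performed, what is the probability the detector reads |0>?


|alpha|^2 = 37/39 = 0.9487
|beta|^2 = 1 - 37/39 = 2/39 = 0.0513
P(|0>) = |alpha|^2 = 0.9487

0.9487


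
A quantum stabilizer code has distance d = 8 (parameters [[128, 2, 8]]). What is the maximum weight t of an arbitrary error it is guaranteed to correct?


Code parameters: [[128, 2, 8]], distance d = 8.
Number of correctable errors = floor((d-1)/2)
= floor((8 - 1)/2)
= floor(7/2)
= 3

3


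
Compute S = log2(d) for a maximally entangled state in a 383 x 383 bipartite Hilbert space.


For a maximally entangled state in d x d:
S = log2(d) = log2(383)
= 8.5812

8.5812


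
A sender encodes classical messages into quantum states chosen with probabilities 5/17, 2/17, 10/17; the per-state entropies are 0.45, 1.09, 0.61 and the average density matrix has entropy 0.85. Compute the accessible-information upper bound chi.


chi = S(rho) - sum_i p_i * S(rho_i)
Weighted entropy = 5/17 * 0.45 + 2/17 * 1.09 + 10/17 * 0.61
= 0.6194
chi = 0.85 - 0.6194
= 0.2306

0.2306


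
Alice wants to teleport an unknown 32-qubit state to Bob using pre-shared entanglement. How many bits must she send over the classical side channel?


Quantum teleportation requires 2 classical bits per qubit teleported.
32 qubit(s) -> 2 * 32 = 64 classical bits

64


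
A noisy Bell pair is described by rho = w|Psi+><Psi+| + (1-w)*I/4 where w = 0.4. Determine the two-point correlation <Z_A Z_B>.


|Psi+> = (|01> + |10>)/sqrt(2)
For the pure Bell state, <Z_A Z_B> = -1 (Bell-state Pauli correlator).
The maximally-mixed part I/4 has tr(I/4 * P tensor P) = 0 for any traceless Pauli P.
So <Z_A Z_B>_rho = w * (-1) + (1 - w) * 0
= 0.4 * (-1)
= -0.4000

-0.4000


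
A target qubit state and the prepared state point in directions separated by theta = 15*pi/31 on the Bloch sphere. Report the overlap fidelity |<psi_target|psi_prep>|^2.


For states separated by angle theta on Bloch sphere:
F = cos^2(theta/2)
theta = 15*pi/31 = 1.5201
theta/2 = 0.7601
cos(theta/2) = 0.7248
F = 0.5253

0.5253


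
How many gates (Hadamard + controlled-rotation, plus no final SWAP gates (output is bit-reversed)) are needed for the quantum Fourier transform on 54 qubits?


Hadamard gates: 54
Controlled rotations: n*(n-1)/2 = 54*53/2 = 1431
SWAP gates: 0 (omitted)
Total = 54 + 1431
= 1485

1485


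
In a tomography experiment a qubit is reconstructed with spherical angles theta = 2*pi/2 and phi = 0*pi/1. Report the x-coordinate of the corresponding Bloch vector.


theta = 3.1416, phi = 0.0000
r_x = sin(theta)*cos(phi) = 0.0000 * 1.0000
r_x = 0.0000

0.0000


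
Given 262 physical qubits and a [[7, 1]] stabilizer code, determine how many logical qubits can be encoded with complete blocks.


Each code block uses 7 physical qubits for 1 logical qubit(s).
Number of complete blocks = floor(262 / 7) = 37
Logical qubits = 37 * 1
= 37

37


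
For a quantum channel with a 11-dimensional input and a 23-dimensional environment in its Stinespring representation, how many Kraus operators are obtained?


Tracing out the environment in an orthonormal basis {|i>_E} gives Kraus operators K_i = <i|_E U |0>_E.
Number of Kraus operators = dim(H_env) = d_env
= 23

23


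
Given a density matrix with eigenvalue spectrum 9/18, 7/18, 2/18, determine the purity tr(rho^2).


tr(rho^2) = sum of eigenvalues squared
= (9/18)^2 + (7/18)^2 + (2/18)^2
= (81 + 49 + 4) / 324
= 134/324
= 0.4136

0.4136


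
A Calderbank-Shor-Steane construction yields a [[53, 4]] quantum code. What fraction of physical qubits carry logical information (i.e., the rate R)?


Code rate R = k/n
= 4/53
= 0.0755

0.0755


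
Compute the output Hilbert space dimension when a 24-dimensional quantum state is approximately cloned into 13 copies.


Output space = H^(tensor 13) where dim(H) = 24
dim = 24^13
= 576 (after 2 factors)
= 13824 (after 3 factors)
= 331776 (after 4 factors)
= 7962624 (after 5 factors)
= 191102976 (after 6 factors)
= 4586471424 (after 7 factors)
= 110075314176 (after 8 factors)
= 2641807540224 (after 9 factors)
= 63403380965376 (after 10 factors)
= 1521681143169024 (after 11 factors)
= 36520347436056576 (after 12 factors)
= 876488338465357824 (after 13 factors)
= 876488338465357824

876488338465357824


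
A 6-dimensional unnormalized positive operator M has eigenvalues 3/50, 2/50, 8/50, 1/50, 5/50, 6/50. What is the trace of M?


tr(M) = sum of eigenvalues
= 3/50 + 2/50 + 8/50 + 1/50 + 5/50 + 6/50
= 25/50
= 0.5000

0.5000


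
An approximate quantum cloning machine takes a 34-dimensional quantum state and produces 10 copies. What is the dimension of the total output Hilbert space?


Output space = H^(tensor 10) where dim(H) = 34
dim = 34^10
= 1156 (after 2 factors)
= 39304 (after 3 factors)
= 1336336 (after 4 factors)
= 45435424 (after 5 factors)
= 1544804416 (after 6 factors)
= 52523350144 (after 7 factors)
= 1785793904896 (after 8 factors)
= 60716992766464 (after 9 factors)
= 2064377754059776 (after 10 factors)
= 2064377754059776

2064377754059776


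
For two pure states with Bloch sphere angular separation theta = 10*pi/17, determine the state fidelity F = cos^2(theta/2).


For states separated by angle theta on Bloch sphere:
F = cos^2(theta/2)
theta = 10*pi/17 = 1.8480
theta/2 = 0.9240
cos(theta/2) = 0.6026
F = 0.3632

0.3632


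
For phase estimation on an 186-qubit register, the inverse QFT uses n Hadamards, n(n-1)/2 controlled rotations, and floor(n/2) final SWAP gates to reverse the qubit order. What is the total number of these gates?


Hadamard gates: 186
Controlled rotations: n*(n-1)/2 = 186*185/2 = 17205
SWAP gates: floor(n/2) = floor(186/2) = 93
Total = 186 + 17205 + 93
= 17484

17484


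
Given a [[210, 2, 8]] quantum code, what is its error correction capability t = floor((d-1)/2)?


Code parameters: [[210, 2, 8]], distance d = 8.
Number of correctable errors = floor((d-1)/2)
= floor((8 - 1)/2)
= floor(7/2)
= 3

3


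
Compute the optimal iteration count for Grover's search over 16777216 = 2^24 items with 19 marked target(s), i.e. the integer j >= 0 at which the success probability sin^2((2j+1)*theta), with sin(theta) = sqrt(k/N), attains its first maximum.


After j Grover iterations the success probability is P(j) = sin^2((2j+1)*theta), where sin(theta) = sqrt(k/N).
N = 2^24 = 16777216, k = 19
sin(theta) = sqrt(k/N) = 0.001064184312
theta = arcsin(sqrt(k/N)) = 0.001064184513 rad
P(j) reaches its first maximum when (2j+1)*theta is as close as possible to pi/2, i.e. j = round(pi/(4*theta) - 1/2).
pi/(4*theta) - 1/2 = 737.5282
(For comparison, the common estimate pi/4 * sqrt(N/k) = 738.0283; the exact maximiser is used here.)
Optimal iterations = 738

738


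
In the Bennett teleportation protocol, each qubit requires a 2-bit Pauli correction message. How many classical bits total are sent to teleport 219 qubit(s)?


Quantum teleportation requires 2 classical bits per qubit teleported.
219 qubit(s) -> 2 * 219 = 438 classical bits

438


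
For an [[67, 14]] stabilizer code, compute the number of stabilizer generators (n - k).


For an [[n,k]] stabilizer code:
Number of stabilizer generators = n - k
= 67 - 14
= 53

53


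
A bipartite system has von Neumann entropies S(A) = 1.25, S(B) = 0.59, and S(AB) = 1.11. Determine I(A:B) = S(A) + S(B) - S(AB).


I(A:B) = S(A) + S(B) - S(AB)
= 1.25 + 0.59 - 1.11
= 0.7300

0.7300


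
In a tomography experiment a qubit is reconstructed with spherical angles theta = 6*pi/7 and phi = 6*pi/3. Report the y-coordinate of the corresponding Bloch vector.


theta = 2.6928, phi = 6.2832
r_y = sin(theta)*sin(phi) = 0.4339 * 0.0000
r_y = 0.0000

0.0000


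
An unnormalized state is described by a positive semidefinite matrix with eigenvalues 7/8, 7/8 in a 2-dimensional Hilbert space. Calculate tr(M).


tr(M) = sum of eigenvalues
= 7/8 + 7/8
= 14/8
= 1.7500

1.7500


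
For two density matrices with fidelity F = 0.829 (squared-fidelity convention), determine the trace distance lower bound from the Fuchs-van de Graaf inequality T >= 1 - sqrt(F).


Fuchs-van de Graaf (squared-fidelity convention): 1 - sqrt(F) <= T <= sqrt(1 - F).
Lower bound: T >= 1 - sqrt(F)
sqrt(F) = sqrt(0.829) = 0.9105
T >= 1 - 0.9105
T >= 0.0895

0.0895


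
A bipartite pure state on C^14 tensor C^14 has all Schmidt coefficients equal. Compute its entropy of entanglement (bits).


For a maximally entangled state in d x d:
S = log2(d) = log2(14)
= 3.8074

3.8074


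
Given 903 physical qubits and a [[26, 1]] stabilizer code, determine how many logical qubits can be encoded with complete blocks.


Each code block uses 26 physical qubits for 1 logical qubit(s).
Number of complete blocks = floor(903 / 26) = 34
Logical qubits = 34 * 1
= 34

34


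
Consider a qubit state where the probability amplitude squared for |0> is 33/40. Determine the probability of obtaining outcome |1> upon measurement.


|alpha|^2 = 33/40 = 0.8250
|beta|^2 = 1 - 33/40 = 7/40 = 0.1750
P(|1>) = |beta|^2 = 0.1750

0.1750


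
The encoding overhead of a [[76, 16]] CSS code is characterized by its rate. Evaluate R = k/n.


Code rate R = k/n
= 16/76
= 0.2105

0.2105


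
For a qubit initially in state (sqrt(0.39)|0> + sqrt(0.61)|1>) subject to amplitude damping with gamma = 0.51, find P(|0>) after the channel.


For amplitude damping with parameter gamma on state sqrt(a)|0> + sqrt(b)|1>:
alpha^2 = 0.39, beta^2 = 0.61
P(|0>) = alpha^2 + gamma * beta^2
= 0.39 + 0.51 * 0.61
= 0.39 + 0.3111
= 0.7011

0.7011


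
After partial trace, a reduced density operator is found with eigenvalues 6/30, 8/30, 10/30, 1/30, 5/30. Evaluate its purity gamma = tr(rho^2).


tr(rho^2) = sum of eigenvalues squared
= (6/30)^2 + (8/30)^2 + (10/30)^2 + (1/30)^2 + (5/30)^2
= (36 + 64 + 100 + 1 + 25) / 900
= 226/900
= 0.2511

0.2511


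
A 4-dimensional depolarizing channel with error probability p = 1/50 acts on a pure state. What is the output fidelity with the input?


F = (1-p) + p/d
= (1 - 0.0200) + 0.0200/4
= 0.9800 + 0.0050
= 0.9850

0.9850


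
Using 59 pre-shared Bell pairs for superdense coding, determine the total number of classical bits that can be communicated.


Superdense coding allows 2 classical bits per shared entangled pair.
59 pair(s) -> 2 * 59 = 118 classical bits

118


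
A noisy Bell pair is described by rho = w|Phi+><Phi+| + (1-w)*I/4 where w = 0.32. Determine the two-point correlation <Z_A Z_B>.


|Phi+> = (|00> + |11>)/sqrt(2)
For the pure Bell state, <Z_A Z_B> = +1 (Bell-state Pauli correlator).
The maximally-mixed part I/4 has tr(I/4 * P tensor P) = 0 for any traceless Pauli P.
So <Z_A Z_B>_rho = w * (+1) + (1 - w) * 0
= 0.32 * (+1)
= 0.3200

0.3200


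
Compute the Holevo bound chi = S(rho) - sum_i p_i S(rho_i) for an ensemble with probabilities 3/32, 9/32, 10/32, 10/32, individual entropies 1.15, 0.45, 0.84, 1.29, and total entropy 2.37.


chi = S(rho) - sum_i p_i * S(rho_i)
Weighted entropy = 3/32 * 1.15 + 9/32 * 0.45 + 10/32 * 0.84 + 10/32 * 1.29
= 0.9000
chi = 2.37 - 0.9000
= 1.4700

1.4700


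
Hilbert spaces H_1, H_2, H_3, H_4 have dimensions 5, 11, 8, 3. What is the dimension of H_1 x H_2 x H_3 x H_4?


dim(H_1 x H_2 x H_3 x H_4) = 5 * 11 * 8 * 3
= 55 * 8 * 3
= 440 * 3
= 1320

1320


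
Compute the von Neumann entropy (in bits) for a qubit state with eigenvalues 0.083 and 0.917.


S = -p*log2(p) - (1-p)*log2(1-p)
p = 0.0830, 1-p = 0.9170
= -0.0830 * log2(0.0830) - 0.9170 * log2(0.9170)
= -(-0.2980) - (-0.1146)
= 0.4127

0.4127


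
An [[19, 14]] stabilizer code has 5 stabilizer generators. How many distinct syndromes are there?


Each stabilizer generator gives a binary (+1 or -1) measurement outcome.
With 5 independent generators:
Total syndromes = 2^5
= 32

32


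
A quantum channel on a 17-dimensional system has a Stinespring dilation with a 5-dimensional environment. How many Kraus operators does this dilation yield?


Tracing out the environment in an orthonormal basis {|i>_E} gives Kraus operators K_i = <i|_E U |0>_E.
Number of Kraus operators = dim(H_env) = d_env
= 5

5


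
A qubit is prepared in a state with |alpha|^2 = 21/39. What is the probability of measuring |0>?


|alpha|^2 = 21/39 = 0.5385
|beta|^2 = 1 - 21/39 = 18/39 = 0.4615
P(|0>) = |alpha|^2 = 0.5385

0.5385


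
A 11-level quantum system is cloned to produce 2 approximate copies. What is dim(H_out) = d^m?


Output space = H^(tensor 2) where dim(H) = 11
dim = 11^2
= 121

121


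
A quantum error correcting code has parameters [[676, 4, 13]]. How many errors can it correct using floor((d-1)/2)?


Code parameters: [[676, 4, 13]], distance d = 13.
Number of correctable errors = floor((d-1)/2)
= floor((13 - 1)/2)
= floor(12/2)
= 6

6


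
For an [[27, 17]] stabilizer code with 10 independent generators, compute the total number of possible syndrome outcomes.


Each stabilizer generator gives a binary (+1 or -1) measurement outcome.
With 10 independent generators:
Total syndromes = 2^10
= 1024

1024


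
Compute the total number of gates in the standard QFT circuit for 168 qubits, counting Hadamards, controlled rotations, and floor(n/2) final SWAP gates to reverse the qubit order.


Hadamard gates: 168
Controlled rotations: n*(n-1)/2 = 168*167/2 = 14028
SWAP gates: floor(n/2) = floor(168/2) = 84
Total = 168 + 14028 + 84
= 14280

14280


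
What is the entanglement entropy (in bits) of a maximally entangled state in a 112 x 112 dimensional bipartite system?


For a maximally entangled state in d x d:
S = log2(d) = log2(112)
= 6.8074

6.8074


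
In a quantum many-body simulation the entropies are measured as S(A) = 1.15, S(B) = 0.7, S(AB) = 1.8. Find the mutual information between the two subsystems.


I(A:B) = S(A) + S(B) - S(AB)
= 1.15 + 0.7 - 1.8
= 0.0500

0.0500


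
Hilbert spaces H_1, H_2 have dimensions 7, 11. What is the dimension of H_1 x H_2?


dim(H_1 x H_2) = 7 * 11
= 77

77


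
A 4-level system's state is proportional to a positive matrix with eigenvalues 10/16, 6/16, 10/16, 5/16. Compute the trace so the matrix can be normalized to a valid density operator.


tr(M) = sum of eigenvalues
= 10/16 + 6/16 + 10/16 + 5/16
= 31/16
= 1.9375

1.9375


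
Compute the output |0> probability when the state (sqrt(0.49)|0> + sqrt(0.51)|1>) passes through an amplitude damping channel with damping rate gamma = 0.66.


For amplitude damping with parameter gamma on state sqrt(a)|0> + sqrt(b)|1>:
alpha^2 = 0.49, beta^2 = 0.51
P(|0>) = alpha^2 + gamma * beta^2
= 0.49 + 0.66 * 0.51
= 0.49 + 0.3366
= 0.8266

0.8266


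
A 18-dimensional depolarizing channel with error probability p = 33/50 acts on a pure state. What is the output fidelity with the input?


F = (1-p) + p/d
= (1 - 0.6600) + 0.6600/18
= 0.3400 + 0.0367
= 0.3767

0.3767


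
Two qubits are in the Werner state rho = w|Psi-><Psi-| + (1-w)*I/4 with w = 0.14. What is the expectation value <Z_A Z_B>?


|Psi-> = (|01> - |10>)/sqrt(2)
For the pure Bell state, <Z_A Z_B> = -1 (Bell-state Pauli correlator).
The maximally-mixed part I/4 has tr(I/4 * P tensor P) = 0 for any traceless Pauli P.
So <Z_A Z_B>_rho = w * (-1) + (1 - w) * 0
= 0.14 * (-1)
= -0.1400

-0.1400


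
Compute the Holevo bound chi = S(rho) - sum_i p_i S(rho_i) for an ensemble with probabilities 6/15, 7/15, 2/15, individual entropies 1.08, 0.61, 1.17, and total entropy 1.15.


chi = S(rho) - sum_i p_i * S(rho_i)
Weighted entropy = 6/15 * 1.08 + 7/15 * 0.61 + 2/15 * 1.17
= 0.8727
chi = 1.15 - 0.8727
= 0.2773

0.2773


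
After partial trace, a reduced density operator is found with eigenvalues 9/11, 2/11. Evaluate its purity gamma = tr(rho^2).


tr(rho^2) = sum of eigenvalues squared
= (9/11)^2 + (2/11)^2
= (81 + 4) / 121
= 85/121
= 0.7025

0.7025


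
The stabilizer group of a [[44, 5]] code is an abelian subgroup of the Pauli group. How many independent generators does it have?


For an [[n,k]] stabilizer code:
Number of stabilizer generators = n - k
= 44 - 5
= 39

39


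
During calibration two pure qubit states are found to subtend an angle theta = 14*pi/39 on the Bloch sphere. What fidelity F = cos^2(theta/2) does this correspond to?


For states separated by angle theta on Bloch sphere:
F = cos^2(theta/2)
theta = 14*pi/39 = 1.1278
theta/2 = 0.5639
cos(theta/2) = 0.8452
F = 0.7143

0.7143


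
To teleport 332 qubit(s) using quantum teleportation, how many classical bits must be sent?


Quantum teleportation requires 2 classical bits per qubit teleported.
332 qubit(s) -> 2 * 332 = 664 classical bits

664


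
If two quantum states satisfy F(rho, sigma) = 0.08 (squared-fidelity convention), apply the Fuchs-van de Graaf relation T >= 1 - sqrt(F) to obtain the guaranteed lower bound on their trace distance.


Fuchs-van de Graaf (squared-fidelity convention): 1 - sqrt(F) <= T <= sqrt(1 - F).
Lower bound: T >= 1 - sqrt(F)
sqrt(F) = sqrt(0.08) = 0.2828
T >= 1 - 0.2828
T >= 0.7172

0.7172


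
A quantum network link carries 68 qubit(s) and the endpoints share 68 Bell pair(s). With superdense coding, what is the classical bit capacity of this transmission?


Superdense coding allows 2 classical bits per shared entangled pair.
68 pair(s) -> 2 * 68 = 136 classical bits

136


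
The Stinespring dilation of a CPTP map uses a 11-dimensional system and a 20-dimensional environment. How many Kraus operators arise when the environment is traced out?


Tracing out the environment in an orthonormal basis {|i>_E} gives Kraus operators K_i = <i|_E U |0>_E.
Number of Kraus operators = dim(H_env) = d_env
= 20

20


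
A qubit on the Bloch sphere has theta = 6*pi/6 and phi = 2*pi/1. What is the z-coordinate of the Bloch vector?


theta = 3.1416, phi = 6.2832
r_z = cos(theta) = -1.0000

-1.0000


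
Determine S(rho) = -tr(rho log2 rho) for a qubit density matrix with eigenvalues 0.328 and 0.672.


S = -p*log2(p) - (1-p)*log2(1-p)
p = 0.3280, 1-p = 0.6720
= -0.3280 * log2(0.3280) - 0.6720 * log2(0.6720)
= -(-0.5275) - (-0.3854)
= 0.9129

0.9129


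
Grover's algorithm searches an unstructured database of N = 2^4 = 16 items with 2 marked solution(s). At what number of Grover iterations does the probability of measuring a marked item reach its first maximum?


After j Grover iterations the success probability is P(j) = sin^2((2j+1)*theta), where sin(theta) = sqrt(k/N).
N = 2^4 = 16, k = 2
sin(theta) = sqrt(k/N) = 0.3535533906
theta = arcsin(sqrt(k/N)) = 0.3613671239 rad
P(j) reaches its first maximum when (2j+1)*theta is as close as possible to pi/2, i.e. j = round(pi/(4*theta) - 1/2).
pi/(4*theta) - 1/2 = 1.6734
(For comparison, the common estimate pi/4 * sqrt(N/k) = 2.2214; the exact maximiser is used here.)
Optimal iterations = 2

2


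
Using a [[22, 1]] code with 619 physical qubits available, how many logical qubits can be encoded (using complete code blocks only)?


Each code block uses 22 physical qubits for 1 logical qubit(s).
Number of complete blocks = floor(619 / 22) = 28
Logical qubits = 28 * 1
= 28

28


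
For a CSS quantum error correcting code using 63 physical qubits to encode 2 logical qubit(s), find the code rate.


Code rate R = k/n
= 2/63
= 0.0317

0.0317


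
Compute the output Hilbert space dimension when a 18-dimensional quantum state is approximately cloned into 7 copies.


Output space = H^(tensor 7) where dim(H) = 18
dim = 18^7
= 324 (after 2 factors)
= 5832 (after 3 factors)
= 104976 (after 4 factors)
= 1889568 (after 5 factors)
= 34012224 (after 6 factors)
= 612220032 (after 7 factors)
= 612220032

612220032


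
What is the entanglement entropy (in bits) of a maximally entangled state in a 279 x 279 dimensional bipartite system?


For a maximally entangled state in d x d:
S = log2(d) = log2(279)
= 8.1241

8.1241


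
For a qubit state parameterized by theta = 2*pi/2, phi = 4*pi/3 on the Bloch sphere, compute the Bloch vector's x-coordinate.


theta = 3.1416, phi = 4.1888
r_x = sin(theta)*cos(phi) = 0.0000 * -0.5000
r_x = 0.0000

0.0000


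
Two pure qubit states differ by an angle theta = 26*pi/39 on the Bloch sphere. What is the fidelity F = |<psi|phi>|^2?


For states separated by angle theta on Bloch sphere:
F = cos^2(theta/2)
theta = 26*pi/39 = 2.0944
theta/2 = 1.0472
cos(theta/2) = 0.5000
F = 0.2500

0.2500


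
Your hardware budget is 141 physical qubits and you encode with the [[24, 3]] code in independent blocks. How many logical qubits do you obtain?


Each code block uses 24 physical qubits for 3 logical qubit(s).
Number of complete blocks = floor(141 / 24) = 5
Logical qubits = 5 * 3
= 15

15


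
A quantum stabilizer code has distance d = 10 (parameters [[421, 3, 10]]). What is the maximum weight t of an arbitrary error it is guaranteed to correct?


Code parameters: [[421, 3, 10]], distance d = 10.
Number of correctable errors = floor((d-1)/2)
= floor((10 - 1)/2)
= floor(9/2)
= 4

4


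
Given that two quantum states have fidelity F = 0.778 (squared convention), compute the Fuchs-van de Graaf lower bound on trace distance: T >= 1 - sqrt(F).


Fuchs-van de Graaf (squared-fidelity convention): 1 - sqrt(F) <= T <= sqrt(1 - F).
Lower bound: T >= 1 - sqrt(F)
sqrt(F) = sqrt(0.778) = 0.8820
T >= 1 - 0.8820
T >= 0.1180

0.1180
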